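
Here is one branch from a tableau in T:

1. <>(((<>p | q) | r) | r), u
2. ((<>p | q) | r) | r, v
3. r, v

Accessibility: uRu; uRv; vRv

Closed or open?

Not closed

No atom appears with both signs at the same world.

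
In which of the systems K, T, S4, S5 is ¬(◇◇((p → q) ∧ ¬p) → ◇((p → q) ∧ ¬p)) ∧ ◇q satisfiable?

K, T

S4-tableau for the formula:
1. ¬(◇◇((p → q) ∧ ¬p) → ◇((p → q) ∧ ¬p)) ∧ ◇q, w0
2. ¬(◇◇((p → q) ∧ ¬p) → ◇((p → q) ∧ ¬p)), w0
3. ◇q, w0
4. ◇◇((p → q) ∧ ¬p), w0
5. ¬◇((p → q) ∧ ¬p), w0
6. ¬((p → q) ∧ ¬p), w0
7. ¬(p → q), w0
8. p, w0
9. ¬q, w0
10. q, w1
11. ¬((p → q) ∧ ¬p), w1
12. p, w1
13. ◇((p → q) ∧ ¬p), w2
14. ¬((p → q) ∧ ¬p), w2
15. ¬(p → q), w2
16. p, w2
17. ¬q, w2
18. (p → q) ∧ ¬p, w3
19. p → q, w3
20. ¬p, w3
21. ¬((p → q) ∧ ¬p), w3
22. q, w3
23. ¬(p → q), w3
24. p, w3
25. ¬q, w3
Accessibility: w0Rw0, w0Rw1, w0Rw2, w0Rw3, w1Rw1, w2Rw2, w2Rw3, w3Rw3
Branch closes: p and ¬p both at w3.
Every branch closes (one shown): unsatisfiable in S4, hence also in S5 (every S5-frame is an S4-frame).
T-tableau for the formula:
1. ¬(◇◇((p → q) ∧ ¬p) → ◇((p → q) ∧ ¬p)) ∧ ◇q, w0
2. ¬(◇◇((p → q) ∧ ¬p) → ◇((p → q) ∧ ¬p)), w0
3. ◇q, w0
4. ◇◇((p → q) ∧ ¬p), w0
5. ¬◇((p → q) ∧ ¬p), w0
6. ¬((p → q) ∧ ¬p), w0
7. p, w0
8. q, w1
9. ¬((p → q) ∧ ¬p), w1
10. p, w1
11. ◇((p → q) ∧ ¬p), w2
12. ¬((p → q) ∧ ¬p), w2
13. p, w2
14. (p → q) ∧ ¬p, w3
15. p → q, w3
16. ¬p, w3
17. q, w3
Accessibility: w0Rw0, w0Rw1, w0Rw2, w1Rw1, w2Rw2, w2Rw3, w3Rw3
Complete open branch: satisfiable in T, hence also in K (this T-model is also a K-model).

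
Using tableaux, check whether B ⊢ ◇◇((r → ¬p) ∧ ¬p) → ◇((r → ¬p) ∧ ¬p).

Invalid (countermodel exists)

Tableau for the negation ¬(◇◇((r → ¬p) ∧ ¬p) → ◇((r → ¬p) ∧ ¬p)):
1. ¬(◇◇((r → ¬p) ∧ ¬p) → ◇((r → ¬p) ∧ ¬p)), 0
2. ◇◇((r → ¬p) ∧ ¬p), 0
3. ¬◇((r → ¬p) ∧ ¬p), 0
4. ¬((r → ¬p) ∧ ¬p), 0
5. p, 0
6. ◇((r → ¬p) ∧ ¬p), 1
7. ¬((r → ¬p) ∧ ¬p), 1
8. p, 1
9. (r → ¬p) ∧ ¬p, 2
10. r → ¬p, 2
11. ¬p, 2
Accessibility: 0R0, 0R1, 1R0, 1R1, 1R2, 2R1, 2R2
The negation has an open branch (countermodel exists).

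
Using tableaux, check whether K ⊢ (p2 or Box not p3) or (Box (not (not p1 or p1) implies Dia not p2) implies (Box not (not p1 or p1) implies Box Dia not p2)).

Yes, valid

Tableau for the negation not ((p2 or Box not p3) or (Box (not (not p1 or p1) implies Dia not p2) implies (Box not (not p1 or p1) implies Box Dia not p2))):
1. not ((p2 or Box not p3) or (Box (not (not p1 or p1) implies Dia not p2) implies (Box not (not p1 or p1) implies Box Dia not p2))), 0
2. not (p2 or Box not p3), 0
3. not (Box (not (not p1 or p1) implies Dia not p2) implies (Box not (not p1 or p1) implies Box Dia not p2)), 0
4. not p2, 0
5. not Box not p3, 0
6. Box (not (not p1 or p1) implies Dia not p2), 0
7. not (Box not (not p1 or p1) implies Box Dia not p2), 0
8. Box not (not p1 or p1), 0
9. not Box Dia not p2, 0
10. p3, 1
11. not (not p1 or p1) implies Dia not p2, 1
12. not (not p1 or p1), 1
13. p1, 1
14. not p1, 1
Accessibility: 0R1
Branch closes: p1 and not p1 both at 1.
Every branch of the negation's tableau closes; the branch above is one of them.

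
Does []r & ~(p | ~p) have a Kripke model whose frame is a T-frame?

Unsatisfiable (every branch closes)

1. []r & ~(p | ~p), w0
2. []r, w0
3. ~(p | ~p), w0
4. ~p, w0
5. p, w0
Accessibility: w0Rw0
Branch closes: p and ~p both at w0.
(One branch shown.) All branches close.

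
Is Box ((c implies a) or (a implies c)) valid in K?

Valid in K

Tableau for the negation not Box ((c implies a) or (a implies c)):
1. not Box ((c implies a) or (a implies c)), 0
2. not ((c implies a) or (a implies c)), 1
3. not (c implies a), 1
4. not (a implies c), 1
5. c, 1
6. not a, 1
7. a, 1
8. not c, 1
Accessibility: 0R1
Branch closes: a and not a both at 1.
Every branch of the negation's tableau closes; the branch above is one of them.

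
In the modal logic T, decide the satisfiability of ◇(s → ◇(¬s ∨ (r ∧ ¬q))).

Satisfiable

1. ◇(s → ◇(¬s ∨ (r ∧ ¬q))), u
2. s → ◇(¬s ∨ (r ∧ ¬q)), v
3. ◇(¬s ∨ (r ∧ ¬q)), v
4. ¬s ∨ (r ∧ ¬q), w
5. r ∧ ¬q, w
6. r, w
7. ¬q, w
Accessibility: uRu, uRv, vRv, vRw, wRw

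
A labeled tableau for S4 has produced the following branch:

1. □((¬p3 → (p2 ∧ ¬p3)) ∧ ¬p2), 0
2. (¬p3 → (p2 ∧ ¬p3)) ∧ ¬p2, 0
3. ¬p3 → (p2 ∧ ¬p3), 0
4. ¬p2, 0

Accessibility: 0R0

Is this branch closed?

There is no literal clash: for every atom and world, at most one sign appears.

Not closed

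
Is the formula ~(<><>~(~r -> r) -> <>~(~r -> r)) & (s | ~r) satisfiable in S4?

1. ~(<><>~(~r -> r) -> <>~(~r -> r)) & (s | ~r), 0
2. ~(<><>~(~r -> r) -> <>~(~r -> r)), 0   [&-rule on 1]
3. s | ~r, 0   [&-rule on 1]
4. <><>~(~r -> r), 0   [~->-rule on 2]
5. ~<>~(~r -> r), 0   [~->-rule on 2]
6. ~r -> r, 0   [~<>-rule on 5 via 0R0]
7. s, 0   [|-rule on 3 (branches; this branch)]
8. r, 0   [->-rule on 6 (branches; this branch)]
9. <>~(~r -> r), 1   [<>-rule on 4: fresh world 1, 0R1]
10. ~r -> r, 1   [~<>-rule on 5 via 0R1]
11. r, 1   [->-rule on 10 (branches; this branch)]
12. ~(~r -> r), 2   [<>-rule on 9: fresh world 2, 1R2]
13. ~r, 2   [~->-rule on 12]
14. ~r -> r, 2   [~<>-rule on 5 via 0R2]
15. r, 2   [->-rule on 14 (branches; this branch)]
Accessibility: 0R0, 0R1, 0R2, 1R1, 1R2, 2R2
Branch closes: r and ~r both at 2.
All branches of the tableau close; one closing branch shown above.

Unsatisfiable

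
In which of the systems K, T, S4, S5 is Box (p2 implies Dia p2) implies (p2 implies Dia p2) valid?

K-tableau for the negation not (Box (p2 implies Dia p2) implies (p2 implies Dia p2)):
1. not (Box (p2 implies Dia p2) implies (p2 implies Dia p2)), w0
2. Box (p2 implies Dia p2), w0
3. not (p2 implies Dia p2), w0
4. p2, w0
5. not Dia p2, w0
Complete open branch: countermodel on a K-frame, so not valid in K.
T-tableau for the negation not (Box (p2 implies Dia p2) implies (p2 implies Dia p2)):
1. not (Box (p2 implies Dia p2) implies (p2 implies Dia p2)), w0
2. Box (p2 implies Dia p2), w0
3. not (p2 implies Dia p2), w0
4. p2, w0
5. not Dia p2, w0
6. p2 implies Dia p2, w0
7. not p2, w0
Accessibility: w0Rw0
Branch closes: p2 and not p2 both at w0.
Every branch closes (one shown): valid in T, hence also in S4, S5 (every theorem of T is a theorem of S4 and S5).

T, S4, S5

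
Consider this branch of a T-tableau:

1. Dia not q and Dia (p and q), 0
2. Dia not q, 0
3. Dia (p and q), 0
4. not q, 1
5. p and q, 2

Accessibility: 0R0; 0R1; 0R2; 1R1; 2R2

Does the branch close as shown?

No, open

No atom appears with both signs at the same world.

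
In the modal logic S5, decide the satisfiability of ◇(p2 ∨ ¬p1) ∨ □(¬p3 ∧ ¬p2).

1. ◇(p2 ∨ ¬p1) ∨ □(¬p3 ∧ ¬p2), 0
2. □(¬p3 ∧ ¬p2), 0   [∨-rule on 1 (branches; this branch)]
3. ¬p3 ∧ ¬p2, 0   [□-rule on 2 via 0R0]
4. ¬p3, 0   [∧-rule on 3]
5. ¬p2, 0   [∧-rule on 3]
Accessibility: 0R0

Yes, satisfiable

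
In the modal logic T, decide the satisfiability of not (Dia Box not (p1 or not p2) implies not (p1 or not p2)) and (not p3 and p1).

Yes, satisfiable

1. not (Dia Box not (p1 or not p2) implies not (p1 or not p2)) and (not p3 and p1), 0
2. not (Dia Box not (p1 or not p2) implies not (p1 or not p2)), 0   [and-rule on 1]
3. not p3 and p1, 0   [and-rule on 1]
4. Dia Box not (p1 or not p2), 0   [neg-implies-rule on 2]
5. p1 or not p2, 0   [neg-implies-rule on 2]
6. not p3, 0   [and-rule on 3]
7. p1, 0   [and-rule on 3]
8. not p2, 0   [or-rule on 5 (branches; this branch)]
9. Box not (p1 or not p2), 1   [Dia-rule on 4: fresh world 1, 0R1]
10. not (p1 or not p2), 1   [Box-rule on 9 via 1R1]
11. not p1, 1   [neg-or-rule on 10]
12. p2, 1   [neg-or-rule on 10]
Accessibility: 0R0, 0R1, 1R1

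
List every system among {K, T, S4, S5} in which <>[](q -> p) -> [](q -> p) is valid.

S5

S5-tableau for the negation ~(<>[](q -> p) -> [](q -> p)):
1. ~(<>[](q -> p) -> [](q -> p)), 0
2. <>[](q -> p), 0
3. ~[](q -> p), 0
4. [](q -> p), 1
5. q -> p, 0
6. q -> p, 1
7. p, 0
8. p, 1
9. ~(q -> p), 2
10. q, 2
11. ~p, 2
12. q -> p, 2
13. p, 2
Accessibility: 0R0, 0R1, 0R2, 1R0, 1R1, 1R2, 2R0, 2R1, 2R2
Branch closes: p and ~p both at 2.
Every branch closes (one shown): valid in S5.
S4-tableau for the negation ~(<>[](q -> p) -> [](q -> p)):
1. ~(<>[](q -> p) -> [](q -> p)), 0
2. <>[](q -> p), 0
3. ~[](q -> p), 0
4. [](q -> p), 1
5. q -> p, 1
6. p, 1
7. ~(q -> p), 2
8. q, 2
9. ~p, 2
Accessibility: 0R0, 0R1, 0R2, 1R1, 2R2
Complete open branch: countermodel on an S4-frame, so not valid in S4, nor in K, T (the same frame is also a K-frame and a T-frame).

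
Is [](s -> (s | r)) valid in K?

Valid

Tableau for the negation ~[](s -> (s | r)):
1. ~[](s -> (s | r)), u
2. ~(s -> (s | r)), v
3. s, v
4. ~(s | r), v
5. ~s, v
6. ~r, v
Accessibility: uRv
Branch closes: s and ~s both at v.
Every branch of the negation's tableau closes; the branch above is one of them.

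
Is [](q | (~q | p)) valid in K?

Valid in K

Tableau for the negation ~[](q | (~q | p)):
1. ~[](q | (~q | p)), w0
2. ~(q | (~q | p)), w1   [~[]-rule on 1: fresh world w1, w0Rw1]
3. ~q, w1   [~|-rule on 2]
4. ~(~q | p), w1   [~|-rule on 2]
5. q, w1   [~|-rule on 4]
6. ~p, w1   [~|-rule on 4]
Accessibility: w0Rw1
Branch closes: q and ~q both at w1.
Every branch of the negation's tableau closes; the branch above is one of them.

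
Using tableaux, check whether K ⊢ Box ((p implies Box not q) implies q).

Tableau for the negation not Box ((p implies Box not q) implies q):
1. not Box ((p implies Box not q) implies q), 0
2. not ((p implies Box not q) implies q), 1
3. p implies Box not q, 1
4. not q, 1
5. Box not q, 1
Accessibility: 0R1
The negation has an open branch (countermodel exists).

No, not valid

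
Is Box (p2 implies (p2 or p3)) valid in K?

Tableau for the negation not Box (p2 implies (p2 or p3)):
1. not Box (p2 implies (p2 or p3)), 0
2. not (p2 implies (p2 or p3)), 1   [neg-Box-rule on 1: fresh world 1, 0R1]
3. p2, 1   [neg-implies-rule on 2]
4. not (p2 or p3), 1   [neg-implies-rule on 2]
5. not p2, 1   [neg-or-rule on 4]
6. not p3, 1   [neg-or-rule on 4]
Accessibility: 0R1
Branch closes: p2 and not p2 both at 1.
Every branch of the negation's tableau closes; the branch above is one of them.

Valid in K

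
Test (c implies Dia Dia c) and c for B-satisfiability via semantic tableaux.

Satisfiable

1. (c implies Dia Dia c) and c, u
2. c implies Dia Dia c, u
3. c, u
4. Dia Dia c, u
5. Dia c, v
6. c, w
Accessibility: uRu, uRv, vRu, vRv, vRw, wRv, wRw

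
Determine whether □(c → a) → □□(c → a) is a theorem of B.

Tableau for the negation ¬(□(c → a) → □□(c → a)):
1. ¬(□(c → a) → □□(c → a)), u
2. □(c → a), u
3. ¬□□(c → a), u
4. c → a, u
5. a, u
6. ¬□(c → a), v
7. c → a, v
8. a, v
9. ¬(c → a), w
10. c, w
11. ¬a, w
Accessibility: uRu, uRv, vRu, vRv, vRw, wRv, wRw
The negation has an open branch (countermodel exists).

No, not valid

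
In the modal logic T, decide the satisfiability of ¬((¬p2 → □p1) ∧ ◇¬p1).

Satisfiable

1. ¬((¬p2 → □p1) ∧ ◇¬p1), w0
2. ¬◇¬p1, w0
3. p1, w0
Accessibility: w0Rw0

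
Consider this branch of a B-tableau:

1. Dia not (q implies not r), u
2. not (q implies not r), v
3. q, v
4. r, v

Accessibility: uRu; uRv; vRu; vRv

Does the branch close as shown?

There is no literal clash: for every atom and world, at most one sign appears.

Open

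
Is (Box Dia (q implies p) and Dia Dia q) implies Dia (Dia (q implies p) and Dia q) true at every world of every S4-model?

Tableau for the negation not ((Box Dia (q implies p) and Dia Dia q) implies Dia (Dia (q implies p) and Dia q)):
1. not ((Box Dia (q implies p) and Dia Dia q) implies Dia (Dia (q implies p) and Dia q)), w0
2. Box Dia (q implies p) and Dia Dia q, w0
3. not Dia (Dia (q implies p) and Dia q), w0
4. Box Dia (q implies p), w0
5. Dia Dia q, w0
6. not (Dia (q implies p) and Dia q), w0
7. Dia (q implies p), w0
8. not Dia q, w0
9. not q, w0
10. Dia q, w1
11. not (Dia (q implies p) and Dia q), w1
12. Dia (q implies p), w1
13. not q, w1
14. not Dia q, w1
15. q implies p, w2
16. not (Dia (q implies p) and Dia q), w2
17. Dia (q implies p), w2
18. not q, w2
19. p, w2
20. not Dia q, w2
21. q, w3
22. not (Dia (q implies p) and Dia q), w3
23. Dia (q implies p), w3
24. not q, w3
Accessibility: w0Rw0, w0Rw1, w0Rw2, w0Rw3, w1Rw1, w1Rw3, w2Rw2, w3Rw3
Branch closes: q and not q both at w3.
Every branch of the negation's tableau closes; the branch above is one of them.

Yes, valid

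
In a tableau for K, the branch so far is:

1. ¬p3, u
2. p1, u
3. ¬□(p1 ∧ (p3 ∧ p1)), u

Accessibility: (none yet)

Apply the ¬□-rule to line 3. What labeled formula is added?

a fresh world v with uRv, and ¬(p1 ∧ (p3 ∧ p1)) at v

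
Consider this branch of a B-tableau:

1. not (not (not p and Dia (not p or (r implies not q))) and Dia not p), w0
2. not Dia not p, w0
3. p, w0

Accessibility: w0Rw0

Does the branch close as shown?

There is no literal clash: for every atom and world, at most one sign appears.

Not closed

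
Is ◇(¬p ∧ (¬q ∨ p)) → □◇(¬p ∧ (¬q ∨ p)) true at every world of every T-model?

Not valid

Tableau for the negation ¬(◇(¬p ∧ (¬q ∨ p)) → □◇(¬p ∧ (¬q ∨ p))):
1. ¬(◇(¬p ∧ (¬q ∨ p)) → □◇(¬p ∧ (¬q ∨ p))), w0
2. ◇(¬p ∧ (¬q ∨ p)), w0
3. ¬□◇(¬p ∧ (¬q ∨ p)), w0
4. ¬p ∧ (¬q ∨ p), w1
5. ¬p, w1
6. ¬q ∨ p, w1
7. ¬q, w1
8. ¬◇(¬p ∧ (¬q ∨ p)), w2
9. ¬(¬p ∧ (¬q ∨ p)), w2
10. ¬(¬q ∨ p), w2
11. q, w2
12. ¬p, w2
Accessibility: w0Rw0, w0Rw1, w0Rw2, w1Rw1, w2Rw2
The negation has an open branch (countermodel exists).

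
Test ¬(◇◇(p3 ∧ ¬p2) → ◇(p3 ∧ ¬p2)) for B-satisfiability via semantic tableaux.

Yes, satisfiable

1. ¬(◇◇(p3 ∧ ¬p2) → ◇(p3 ∧ ¬p2)), w0
2. ◇◇(p3 ∧ ¬p2), w0
3. ¬◇(p3 ∧ ¬p2), w0
4. ¬(p3 ∧ ¬p2), w0
5. p2, w0
6. ◇(p3 ∧ ¬p2), w1
7. ¬(p3 ∧ ¬p2), w1
8. p2, w1
9. p3 ∧ ¬p2, w2
10. p3, w2
11. ¬p2, w2
Accessibility: w0Rw0, w0Rw1, w1Rw0, w1Rw1, w1Rw2, w2Rw1, w2Rw2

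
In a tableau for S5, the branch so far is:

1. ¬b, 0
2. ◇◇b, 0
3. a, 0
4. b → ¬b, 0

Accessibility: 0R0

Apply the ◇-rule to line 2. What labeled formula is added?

a fresh world 1 with 0R1, and ◇b at 1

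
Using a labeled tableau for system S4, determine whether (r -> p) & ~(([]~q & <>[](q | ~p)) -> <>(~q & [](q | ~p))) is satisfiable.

1. (r -> p) & ~(([]~q & <>[](q | ~p)) -> <>(~q & [](q | ~p))), w0
2. r -> p, w0   [&-rule on 1]
3. ~(([]~q & <>[](q | ~p)) -> <>(~q & [](q | ~p))), w0   [&-rule on 1]
4. []~q & <>[](q | ~p), w0   [~->-rule on 3]
5. ~<>(~q & [](q | ~p)), w0   [~->-rule on 3]
6. []~q, w0   [&-rule on 4]
7. <>[](q | ~p), w0   [&-rule on 4]
8. ~(~q & [](q | ~p)), w0   [~<>-rule on 5 via w0Rw0]
9. ~q, w0   [[]-rule on 6 via w0Rw0]
10. p, w0   [->-rule on 2 (branches; this branch)]
11. ~[](q | ~p), w0   [~&-rule on 8 (branches; this branch)]
12. [](q | ~p), w1   [<>-rule on 7: fresh world w1, w0Rw1]
13. ~(~q & [](q | ~p)), w1   [~<>-rule on 5 via w0Rw1]
14. ~q, w1   [[]-rule on 6 via w0Rw1]
15. q | ~p, w1   [[]-rule on 12 via w1Rw1]
16. ~[](q | ~p), w1   [~&-rule on 13 (branches; this branch)]
17. ~p, w1   [|-rule on 15 (branches; this branch)]
18. ~(q | ~p), w2   [~[]-rule on 11: fresh world w2, w0Rw2]
19. ~q, w2   [~|-rule on 18]
20. p, w2   [~|-rule on 18]
21. ~(~q & [](q | ~p)), w2   [~<>-rule on 5 via w0Rw2]
22. ~[](q | ~p), w2   [~&-rule on 21 (branches; this branch)]
23. ~(q | ~p), w3   [~[]-rule on 16: fresh world w3, w1Rw3]
24. ~q, w3   [~|-rule on 23]
25. p, w3   [~|-rule on 23]
26. ~(~q & [](q | ~p)), w3   [~<>-rule on 5 via w0Rw3]
27. q | ~p, w3   [[]-rule on 12 via w1Rw3]
28. ~[](q | ~p), w3   [~&-rule on 26 (branches; this branch)]
29. ~p, w3   [|-rule on 27 (branches; this branch)]
Accessibility: w0Rw0, w0Rw1, w0Rw2, w0Rw3, w1Rw1, w1Rw3, w2Rw2, w3Rw3
Branch closes: p and ~p both at w3.
Every branch closes; the branch above is one of them.

No, unsatisfiable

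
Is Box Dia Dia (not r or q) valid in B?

Not valid

Tableau for the negation not Box Dia Dia (not r or q):
1. not Box Dia Dia (not r or q), 0
2. not Dia Dia (not r or q), 1
3. not Dia (not r or q), 0
4. not Dia (not r or q), 1
5. not (not r or q), 0
6. r, 0
7. not q, 0
8. not (not r or q), 1
9. r, 1
10. not q, 1
Accessibility: 0R0, 0R1, 1R0, 1R1
The negation has an open branch (countermodel exists).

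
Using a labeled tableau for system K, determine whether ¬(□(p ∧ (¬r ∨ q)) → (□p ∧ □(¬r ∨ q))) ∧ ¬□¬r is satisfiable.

No, unsatisfiable

1. ¬(□(p ∧ (¬r ∨ q)) → (□p ∧ □(¬r ∨ q))) ∧ ¬□¬r, u
2. ¬(□(p ∧ (¬r ∨ q)) → (□p ∧ □(¬r ∨ q))), u
3. ¬□¬r, u
4. □(p ∧ (¬r ∨ q)), u
5. ¬(□p ∧ □(¬r ∨ q)), u
6. ¬□(¬r ∨ q), u
7. r, v
8. p ∧ (¬r ∨ q), v
9. p, v
10. ¬r ∨ q, v
11. q, v
12. ¬(¬r ∨ q), w
13. r, w
14. ¬q, w
15. p ∧ (¬r ∨ q), w
16. p, w
17. ¬r ∨ q, w
18. q, w
Accessibility: uRv, uRw
Branch closes: q and ¬q both at w.
Every branch closes; the branch above is one of them.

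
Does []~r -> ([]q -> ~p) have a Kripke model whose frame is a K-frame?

Satisfiable

1. []~r -> ([]q -> ~p), w0
2. []q -> ~p, w0
3. ~p, w0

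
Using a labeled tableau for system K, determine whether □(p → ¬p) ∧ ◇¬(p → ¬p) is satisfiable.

1. □(p → ¬p) ∧ ◇¬(p → ¬p), 0
2. □(p → ¬p), 0   [∧-rule on 1]
3. ◇¬(p → ¬p), 0   [∧-rule on 1]
4. ¬(p → ¬p), 1   [◇-rule on 3: fresh world 1, 0R1]
5. p, 1   [¬→-rule on 4]
6. p → ¬p, 1   [□-rule on 2 via 0R1]
7. ¬p, 1   [→-rule on 6 (branches; this branch)]
Accessibility: 0R1
Branch closes: p and ¬p both at 1.
(One branch shown.) All branches close.

Unsatisfiable (every branch closes)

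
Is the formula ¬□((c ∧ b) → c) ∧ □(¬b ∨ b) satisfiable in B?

1. ¬□((c ∧ b) → c) ∧ □(¬b ∨ b), 0
2. ¬□((c ∧ b) → c), 0
3. □(¬b ∨ b), 0
4. ¬b ∨ b, 0
5. b, 0
6. ¬((c ∧ b) → c), 1
7. c ∧ b, 1
8. ¬c, 1
9. c, 1
10. b, 1
Accessibility: 0R0, 0R1, 1R0, 1R1
Branch closes: c and ¬c both at 1.
Every branch closes; the branch above is one of them.

Unsatisfiable (every branch closes)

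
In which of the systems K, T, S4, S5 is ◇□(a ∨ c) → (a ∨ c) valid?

S5-tableau for the negation ¬(◇□(a ∨ c) → (a ∨ c)):
1. ¬(◇□(a ∨ c) → (a ∨ c)), 0
2. ◇□(a ∨ c), 0
3. ¬(a ∨ c), 0
4. ¬a, 0
5. ¬c, 0
6. □(a ∨ c), 1
7. a ∨ c, 0
8. a ∨ c, 1
9. c, 0
Accessibility: 0R0, 0R1, 1R0, 1R1
Branch closes: c and ¬c both at 0.
Every branch closes (one shown): valid in S5.
S4-tableau for the negation ¬(◇□(a ∨ c) → (a ∨ c)):
1. ¬(◇□(a ∨ c) → (a ∨ c)), 0
2. ◇□(a ∨ c), 0
3. ¬(a ∨ c), 0
4. ¬a, 0
5. ¬c, 0
6. □(a ∨ c), 1
7. a ∨ c, 1
8. c, 1
Accessibility: 0R0, 0R1, 1R1
Complete open branch: countermodel on an S4-frame, so not valid in S4, nor in K, T (the same frame is also a K-frame and a T-frame).

S5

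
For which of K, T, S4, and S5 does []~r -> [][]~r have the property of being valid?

S4, S5

S4-tableau for the negation ~([]~r -> [][]~r):
1. ~([]~r -> [][]~r), u
2. []~r, u
3. ~[][]~r, u
4. ~r, u
5. ~[]~r, v
6. ~r, v
7. r, w
8. ~r, w
Accessibility: uRu, uRv, uRw, vRv, vRw, wRw
Branch closes: r and ~r both at w.
Every branch closes (one shown): valid in S4, hence also in S5 (every theorem of S4 is a theorem of S5).
T-tableau for the negation ~([]~r -> [][]~r):
1. ~([]~r -> [][]~r), u
2. []~r, u
3. ~[][]~r, u
4. ~r, u
5. ~[]~r, v
6. ~r, v
7. r, w
Accessibility: uRu, uRv, vRv, vRw, wRw
Complete open branch: countermodel on a T-frame, so not valid in T, nor in K (the same frame is also a K-frame).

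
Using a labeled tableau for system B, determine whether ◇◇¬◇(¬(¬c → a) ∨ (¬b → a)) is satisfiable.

1. ◇◇¬◇(¬(¬c → a) ∨ (¬b → a)), 0
2. ◇¬◇(¬(¬c → a) ∨ (¬b → a)), 1
3. ¬◇(¬(¬c → a) ∨ (¬b → a)), 2
4. ¬(¬(¬c → a) ∨ (¬b → a)), 1
5. ¬c → a, 1
6. ¬(¬b → a), 1
7. ¬b, 1
8. ¬a, 1
9. ¬(¬(¬c → a) ∨ (¬b → a)), 2
10. ¬c → a, 2
11. ¬(¬b → a), 2
12. ¬b, 2
13. ¬a, 2
14. c, 1
15. c, 2
Accessibility: 0R0, 0R1, 1R0, 1R1, 1R2, 2R1, 2R2

Satisfiable (open branch found)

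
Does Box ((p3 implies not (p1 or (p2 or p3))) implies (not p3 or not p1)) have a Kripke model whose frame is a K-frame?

1. Box ((p3 implies not (p1 or (p2 or p3))) implies (not p3 or not p1)), w0

Satisfiable (open branch found)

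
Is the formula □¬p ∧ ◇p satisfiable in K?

1. □¬p ∧ ◇p, u
2. □¬p, u
3. ◇p, u
4. p, v
5. ¬p, v
Accessibility: uRv
Branch closes: p and ¬p both at v.
(One branch shown.) All branches close.

Unsatisfiable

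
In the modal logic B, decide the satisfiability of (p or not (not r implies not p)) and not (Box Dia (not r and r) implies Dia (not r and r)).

1. (p or not (not r implies not p)) and not (Box Dia (not r and r) implies Dia (not r and r)), 0
2. p or not (not r implies not p), 0   [and-rule on 1]
3. not (Box Dia (not r and r) implies Dia (not r and r)), 0   [and-rule on 1]
4. Box Dia (not r and r), 0   [neg-implies-rule on 3]
5. not Dia (not r and r), 0   [neg-implies-rule on 3]
6. Dia (not r and r), 0   [Box-rule on 4 via 0R0]
7. not (not r and r), 0   [neg-Dia-rule on 5 via 0R0]
8. not (not r implies not p), 0   [or-rule on 2 (branches; this branch)]
9. not r, 0   [neg-implies-rule on 8]
10. p, 0   [neg-implies-rule on 8]
11. not r and r, 1   [Dia-rule on 6: fresh world 1, 0R1]
12. not r, 1   [and-rule on 11]
13. r, 1   [and-rule on 11]
Accessibility: 0R0, 0R1, 1R0, 1R1
Branch closes: r and not r both at 1.
Every branch closes; the branch above is one of them.

No, unsatisfiable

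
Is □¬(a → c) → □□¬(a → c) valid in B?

No, not valid

Tableau for the negation ¬(□¬(a → c) → □□¬(a → c)):
1. ¬(□¬(a → c) → □□¬(a → c)), 0
2. □¬(a → c), 0   [¬→-rule on 1]
3. ¬□□¬(a → c), 0   [¬→-rule on 1]
4. ¬(a → c), 0   [□-rule on 2 via 0R0]
5. a, 0   [¬→-rule on 4]
6. ¬c, 0   [¬→-rule on 4]
7. ¬□¬(a → c), 1   [¬□-rule on 3: fresh world 1, 0R1]
8. ¬(a → c), 1   [□-rule on 2 via 0R1]
9. a, 1   [¬→-rule on 8]
10. ¬c, 1   [¬→-rule on 8]
11. a → c, 2   [¬□-rule on 7: fresh world 2, 1R2]
12. c, 2   [→-rule on 11 (branches; this branch)]
Accessibility: 0R0, 0R1, 1R0, 1R1, 1R2, 2R1, 2R2
The negation has an open branch (countermodel exists).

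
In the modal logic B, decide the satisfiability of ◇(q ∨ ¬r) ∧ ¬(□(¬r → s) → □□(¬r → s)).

1. ◇(q ∨ ¬r) ∧ ¬(□(¬r → s) → □□(¬r → s)), w0
2. ◇(q ∨ ¬r), w0
3. ¬(□(¬r → s) → □□(¬r → s)), w0
4. □(¬r → s), w0
5. ¬□□(¬r → s), w0
6. ¬r → s, w0
7. s, w0
8. q ∨ ¬r, w1
9. ¬r → s, w1
10. ¬r, w1
11. s, w1
12. ¬□(¬r → s), w2
13. ¬r → s, w2
14. s, w2
15. ¬(¬r → s), w3
16. ¬r, w3
17. ¬s, w3
Accessibility: w0Rw0, w0Rw1, w0Rw2, w1Rw0, w1Rw1, w2Rw0, w2Rw2, w2Rw3, w3Rw2, w3Rw3

Yes, satisfiable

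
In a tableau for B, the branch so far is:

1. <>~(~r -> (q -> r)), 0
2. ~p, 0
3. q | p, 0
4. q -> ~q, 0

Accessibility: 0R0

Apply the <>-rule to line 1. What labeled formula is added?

a fresh world 1 with 0R1, and ~(~r -> (q -> r)) at 1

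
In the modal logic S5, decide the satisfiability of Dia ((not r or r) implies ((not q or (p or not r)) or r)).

Satisfiable

1. Dia ((not r or r) implies ((not q or (p or not r)) or r)), w0
2. (not r or r) implies ((not q or (p or not r)) or r), w1
3. (not q or (p or not r)) or r, w1
4. r, w1
Accessibility: w0Rw0, w0Rw1, w1Rw0, w1Rw1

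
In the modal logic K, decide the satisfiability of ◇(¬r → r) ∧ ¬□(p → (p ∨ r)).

1. ◇(¬r → r) ∧ ¬□(p → (p ∨ r)), u
2. ◇(¬r → r), u
3. ¬□(p → (p ∨ r)), u
4. ¬r → r, v
5. r, v
6. ¬(p → (p ∨ r)), w
7. p, w
8. ¬(p ∨ r), w
9. ¬p, w
10. ¬r, w
Accessibility: uRv, uRw
Branch closes: p and ¬p both at w.
(One branch shown.) All branches close.

Unsatisfiable (every branch closes)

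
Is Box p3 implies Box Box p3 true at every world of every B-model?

Invalid (countermodel exists)

Tableau for the negation not (Box p3 implies Box Box p3):
1. not (Box p3 implies Box Box p3), 0
2. Box p3, 0
3. not Box Box p3, 0
4. p3, 0
5. not Box p3, 1
6. p3, 1
7. not p3, 2
Accessibility: 0R0, 0R1, 1R0, 1R1, 1R2, 2R1, 2R2
The negation has an open branch (countermodel exists).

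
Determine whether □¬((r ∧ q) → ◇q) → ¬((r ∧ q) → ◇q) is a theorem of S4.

Valid in S4

Tableau for the negation ¬(□¬((r ∧ q) → ◇q) → ¬((r ∧ q) → ◇q)):
1. ¬(□¬((r ∧ q) → ◇q) → ¬((r ∧ q) → ◇q)), 0
2. □¬((r ∧ q) → ◇q), 0
3. (r ∧ q) → ◇q, 0
4. ¬((r ∧ q) → ◇q), 0
5. r ∧ q, 0
6. ¬◇q, 0
7. r, 0
8. q, 0
9. ¬q, 0
Accessibility: 0R0
Branch closes: q and ¬q both at 0.
All branches of the negation close; one closing branch shown above.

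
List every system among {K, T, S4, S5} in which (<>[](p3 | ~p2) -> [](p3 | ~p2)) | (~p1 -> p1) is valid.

S4-tableau for the negation ~((<>[](p3 | ~p2) -> [](p3 | ~p2)) | (~p1 -> p1)):
1. ~((<>[](p3 | ~p2) -> [](p3 | ~p2)) | (~p1 -> p1)), 0
2. ~(<>[](p3 | ~p2) -> [](p3 | ~p2)), 0   [~|-rule on 1]
3. ~(~p1 -> p1), 0   [~|-rule on 1]
4. <>[](p3 | ~p2), 0   [~->-rule on 2]
5. ~[](p3 | ~p2), 0   [~->-rule on 2]
6. ~p1, 0   [~->-rule on 3]
7. [](p3 | ~p2), 1   [<>-rule on 4: fresh world 1, 0R1]
8. p3 | ~p2, 1   [[]-rule on 7 via 1R1]
9. ~p2, 1   [|-rule on 8 (branches; this branch)]
10. ~(p3 | ~p2), 2   [~[]-rule on 5: fresh world 2, 0R2]
11. ~p3, 2   [~|-rule on 10]
12. p2, 2   [~|-rule on 10]
Accessibility: 0R0, 0R1, 0R2, 1R1, 2R2
Complete open branch: countermodel on an S4-frame, so not valid in S4, nor in K, T (the same frame is also a K-frame and a T-frame).
S5-tableau for the negation ~((<>[](p3 | ~p2) -> [](p3 | ~p2)) | (~p1 -> p1)):
1. ~((<>[](p3 | ~p2) -> [](p3 | ~p2)) | (~p1 -> p1)), 0
2. ~(<>[](p3 | ~p2) -> [](p3 | ~p2)), 0   [~|-rule on 1]
3. ~(~p1 -> p1), 0   [~|-rule on 1]
4. <>[](p3 | ~p2), 0   [~->-rule on 2]
5. ~[](p3 | ~p2), 0   [~->-rule on 2]
6. ~p1, 0   [~->-rule on 3]
7. [](p3 | ~p2), 1   [<>-rule on 4: fresh world 1, 0R1]
8. p3 | ~p2, 0   [[]-rule on 7 via 1R0]
9. p3 | ~p2, 1   [[]-rule on 7 via 1R1]
10. ~p2, 0   [|-rule on 8 (branches; this branch)]
11. ~p2, 1   [|-rule on 9 (branches; this branch)]
12. ~(p3 | ~p2), 2   [~[]-rule on 5: fresh world 2, 0R2]
13. ~p3, 2   [~|-rule on 12]
14. p2, 2   [~|-rule on 12]
15. p3 | ~p2, 2   [[]-rule on 7 via 1R2]
16. ~p2, 2   [|-rule on 15 (branches; this branch)]
Accessibility: 0R0, 0R1, 0R2, 1R0, 1R1, 1R2, 2R0, 2R1, 2R2
Branch closes: p2 and ~p2 both at 2.
Every branch closes (one shown): valid in S5.

S5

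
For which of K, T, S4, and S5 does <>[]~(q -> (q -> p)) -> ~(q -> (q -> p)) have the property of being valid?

S4-tableau for the negation ~(<>[]~(q -> (q -> p)) -> ~(q -> (q -> p))):
1. ~(<>[]~(q -> (q -> p)) -> ~(q -> (q -> p))), w0
2. <>[]~(q -> (q -> p)), w0
3. q -> (q -> p), w0
4. q -> p, w0
5. p, w0
6. []~(q -> (q -> p)), w1
7. ~(q -> (q -> p)), w1
8. q, w1
9. ~(q -> p), w1
10. ~p, w1
Accessibility: w0Rw0, w0Rw1, w1Rw1
Complete open branch: countermodel on an S4-frame, so not valid in S4, nor in K, T (the same frame is also a K-frame and a T-frame).
S5-tableau for the negation ~(<>[]~(q -> (q -> p)) -> ~(q -> (q -> p))):
1. ~(<>[]~(q -> (q -> p)) -> ~(q -> (q -> p))), w0
2. <>[]~(q -> (q -> p)), w0
3. q -> (q -> p), w0
4. q -> p, w0
5. p, w0
6. []~(q -> (q -> p)), w1
7. ~(q -> (q -> p)), w0
8. q, w0
9. ~(q -> p), w0
10. ~p, w0
Accessibility: w0Rw0, w0Rw1, w1Rw0, w1Rw1
Branch closes: p and ~p both at w0.
Every branch closes (one shown): valid in S5.

S5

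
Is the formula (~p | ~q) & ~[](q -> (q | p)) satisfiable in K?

1. (~p | ~q) & ~[](q -> (q | p)), u
2. ~p | ~q, u   [&-rule on 1]
3. ~[](q -> (q | p)), u   [&-rule on 1]
4. ~q, u   [|-rule on 2 (branches; this branch)]
5. ~(q -> (q | p)), v   [~[]-rule on 3: fresh world v, uRv]
6. q, v   [~->-rule on 5]
7. ~(q | p), v   [~->-rule on 5]
8. ~q, v   [~|-rule on 7]
9. ~p, v   [~|-rule on 7]
Accessibility: uRv
Branch closes: q and ~q both at v.
Every branch closes; the branch above is one of them.

Unsatisfiable (every branch closes)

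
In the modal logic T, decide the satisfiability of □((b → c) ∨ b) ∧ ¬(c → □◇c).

Yes, satisfiable

1. □((b → c) ∨ b) ∧ ¬(c → □◇c), w0
2. □((b → c) ∨ b), w0
3. ¬(c → □◇c), w0
4. c, w0
5. ¬□◇c, w0
6. (b → c) ∨ b, w0
7. b, w0
8. ¬◇c, w1
9. (b → c) ∨ b, w1
10. ¬c, w1
11. b, w1
Accessibility: w0Rw0, w0Rw1, w1Rw1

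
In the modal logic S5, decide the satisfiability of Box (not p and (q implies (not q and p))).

1. Box (not p and (q implies (not q and p))), w0
2. not p and (q implies (not q and p)), w0
3. not p, w0
4. q implies (not q and p), w0
5. not q, w0
Accessibility: w0Rw0

Satisfiable (open branch found)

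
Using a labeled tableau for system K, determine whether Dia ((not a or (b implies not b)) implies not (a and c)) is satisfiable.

Satisfiable (open branch found)

1. Dia ((not a or (b implies not b)) implies not (a and c)), w0
2. (not a or (b implies not b)) implies not (a and c), w1
3. not (a and c), w1
4. not c, w1
Accessibility: w0Rw1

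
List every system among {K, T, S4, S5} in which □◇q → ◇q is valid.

K-tableau for the negation ¬(□◇q → ◇q):
1. ¬(□◇q → ◇q), 0
2. □◇q, 0   [¬→-rule on 1]
3. ¬◇q, 0   [¬→-rule on 1]
Complete open branch: countermodel on a K-frame, so not valid in K.
T-tableau for the negation ¬(□◇q → ◇q):
1. ¬(□◇q → ◇q), 0
2. □◇q, 0   [¬→-rule on 1]
3. ¬◇q, 0   [¬→-rule on 1]
4. ◇q, 0   [□-rule on 2 via 0R0]
5. ¬q, 0   [¬◇-rule on 3 via 0R0]
6. q, 1   [◇-rule on 4: fresh world 1, 0R1]
7. ◇q, 1   [□-rule on 2 via 0R1]
8. ¬q, 1   [¬◇-rule on 3 via 0R1]
Accessibility: 0R0, 0R1, 1R1
Branch closes: q and ¬q both at 1.
Every branch closes (one shown): valid in T, hence also in S4, S5 (every theorem of T is a theorem of S4 and S5).

T, S4, S5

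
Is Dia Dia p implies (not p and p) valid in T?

Tableau for the negation not (Dia Dia p implies (not p and p)):
1. not (Dia Dia p implies (not p and p)), u
2. Dia Dia p, u   [neg-implies-rule on 1]
3. not (not p and p), u   [neg-implies-rule on 1]
4. not p, u   [neg-and-rule on 3 (branches; this branch)]
5. Dia p, v   [Dia-rule on 2: fresh world v, uRv]
6. p, w   [Dia-rule on 5: fresh world w, vRw]
Accessibility: uRu, uRv, vRv, vRw, wRw
The negation has an open branch (countermodel exists).

Invalid (countermodel exists)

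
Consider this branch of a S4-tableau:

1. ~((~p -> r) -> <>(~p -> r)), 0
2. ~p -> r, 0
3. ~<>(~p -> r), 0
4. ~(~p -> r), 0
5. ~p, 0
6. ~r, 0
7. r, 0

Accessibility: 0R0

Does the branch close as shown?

Yes, closed

Both r and ~r appear at 0.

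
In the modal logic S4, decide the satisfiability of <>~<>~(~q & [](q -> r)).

Yes, satisfiable

1. <>~<>~(~q & [](q -> r)), u
2. ~<>~(~q & [](q -> r)), v   [<>-rule on 1: fresh world v, uRv]
3. ~q & [](q -> r), v   [~<>-rule on 2 via vRv]
4. ~q, v   [&-rule on 3]
5. [](q -> r), v   [&-rule on 3]
6. q -> r, v   [[]-rule on 5 via vRv]
7. r, v   [->-rule on 6 (branches; this branch)]
Accessibility: uRu, uRv, vRv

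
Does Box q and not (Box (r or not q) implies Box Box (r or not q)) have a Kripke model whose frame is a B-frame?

Satisfiable (open branch found)

1. Box q and not (Box (r or not q) implies Box Box (r or not q)), 0
2. Box q, 0
3. not (Box (r or not q) implies Box Box (r or not q)), 0
4. Box (r or not q), 0
5. not Box Box (r or not q), 0
6. q, 0
7. r or not q, 0
8. r, 0
9. not Box (r or not q), 1
10. q, 1
11. r or not q, 1
12. r, 1
13. not (r or not q), 2
14. not r, 2
15. q, 2
Accessibility: 0R0, 0R1, 1R0, 1R1, 1R2, 2R1, 2R2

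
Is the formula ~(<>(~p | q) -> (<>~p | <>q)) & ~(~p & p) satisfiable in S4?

Unsatisfiable

1. ~(<>(~p | q) -> (<>~p | <>q)) & ~(~p & p), u
2. ~(<>(~p | q) -> (<>~p | <>q)), u
3. ~(~p & p), u
4. <>(~p | q), u
5. ~(<>~p | <>q), u
6. ~<>~p, u
7. ~<>q, u
8. p, u
9. ~q, u
10. ~p | q, v
11. p, v
12. ~q, v
13. q, v
Accessibility: uRu, uRv, vRv
Branch closes: q and ~q both at v.
(One branch shown.) All branches close.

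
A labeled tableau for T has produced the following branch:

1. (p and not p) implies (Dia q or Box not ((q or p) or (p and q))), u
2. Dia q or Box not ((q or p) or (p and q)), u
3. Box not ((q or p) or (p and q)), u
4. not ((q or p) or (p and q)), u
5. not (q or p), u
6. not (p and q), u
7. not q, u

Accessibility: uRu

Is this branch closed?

No atom appears with both signs at the same world.

Open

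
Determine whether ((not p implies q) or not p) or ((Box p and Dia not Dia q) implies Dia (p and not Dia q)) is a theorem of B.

Valid

Tableau for the negation not (((not p implies q) or not p) or ((Box p and Dia not Dia q) implies Dia (p and not Dia q))):
1. not (((not p implies q) or not p) or ((Box p and Dia not Dia q) implies Dia (p and not Dia q))), w0
2. not ((not p implies q) or not p), w0   [neg-or-rule on 1]
3. not ((Box p and Dia not Dia q) implies Dia (p and not Dia q)), w0   [neg-or-rule on 1]
4. not (not p implies q), w0   [neg-or-rule on 2]
5. p, w0   [neg-or-rule on 2]
6. Box p and Dia not Dia q, w0   [neg-implies-rule on 3]
7. not Dia (p and not Dia q), w0   [neg-implies-rule on 3]
8. not p, w0   [neg-implies-rule on 4]
9. not q, w0   [neg-implies-rule on 4]
Accessibility: w0Rw0
Branch closes: p and not p both at w0.
All branches of the negation close; one closing branch shown above.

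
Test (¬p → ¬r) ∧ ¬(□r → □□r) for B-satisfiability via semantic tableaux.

Yes, satisfiable

1. (¬p → ¬r) ∧ ¬(□r → □□r), w0
2. ¬p → ¬r, w0   [∧-rule on 1]
3. ¬(□r → □□r), w0   [∧-rule on 1]
4. □r, w0   [¬→-rule on 3]
5. ¬□□r, w0   [¬→-rule on 3]
6. r, w0   [□-rule on 4 via w0Rw0]
7. p, w0   [→-rule on 2 (branches; this branch)]
8. ¬□r, w1   [¬□-rule on 5: fresh world w1, w0Rw1]
9. r, w1   [□-rule on 4 via w0Rw1]
10. ¬r, w2   [¬□-rule on 8: fresh world w2, w1Rw2]
Accessibility: w0Rw0, w0Rw1, w1Rw0, w1Rw1, w1Rw2, w2Rw1, w2Rw2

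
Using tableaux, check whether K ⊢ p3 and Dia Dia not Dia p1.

No, not valid

Tableau for the negation not (p3 and Dia Dia not Dia p1):
1. not (p3 and Dia Dia not Dia p1), 0
2. not Dia Dia not Dia p1, 0   [neg-and-rule on 1 (branches; this branch)]
The negation has an open branch (countermodel exists).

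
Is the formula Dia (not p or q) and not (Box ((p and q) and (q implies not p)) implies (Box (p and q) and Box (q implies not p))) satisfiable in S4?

1. Dia (not p or q) and not (Box ((p and q) and (q implies not p)) implies (Box (p and q) and Box (q implies not p))), w0
2. Dia (not p or q), w0
3. not (Box ((p and q) and (q implies not p)) implies (Box (p and q) and Box (q implies not p))), w0
4. Box ((p and q) and (q implies not p)), w0
5. not (Box (p and q) and Box (q implies not p)), w0
6. (p and q) and (q implies not p), w0
7. p and q, w0
8. q implies not p, w0
9. p, w0
10. q, w0
11. not Box (q implies not p), w0
12. not p, w0
Accessibility: w0Rw0
Branch closes: p and not p both at w0.
Every branch closes; the branch above is one of them.

Unsatisfiable (every branch closes)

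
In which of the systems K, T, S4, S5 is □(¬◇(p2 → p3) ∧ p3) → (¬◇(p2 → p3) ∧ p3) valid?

T-tableau for the negation ¬(□(¬◇(p2 → p3) ∧ p3) → (¬◇(p2 → p3) ∧ p3)):
1. ¬(□(¬◇(p2 → p3) ∧ p3) → (¬◇(p2 → p3) ∧ p3)), u
2. □(¬◇(p2 → p3) ∧ p3), u   [¬→-rule on 1]
3. ¬(¬◇(p2 → p3) ∧ p3), u   [¬→-rule on 1]
4. ¬◇(p2 → p3) ∧ p3, u   [□-rule on 2 via uRu]
5. ¬◇(p2 → p3), u   [∧-rule on 4]
6. p3, u   [∧-rule on 4]
7. ¬(p2 → p3), u   [¬◇-rule on 5 via uRu]
8. p2, u   [¬→-rule on 7]
9. ¬p3, u   [¬→-rule on 7]
Accessibility: uRu
Branch closes: p3 and ¬p3 both at u.
Every branch closes (one shown): valid in T, hence also in S4, S5 (every theorem of T is a theorem of S4 and S5).
K-tableau for the negation ¬(□(¬◇(p2 → p3) ∧ p3) → (¬◇(p2 → p3) ∧ p3)):
1. ¬(□(¬◇(p2 → p3) ∧ p3) → (¬◇(p2 → p3) ∧ p3)), u
2. □(¬◇(p2 → p3) ∧ p3), u   [¬→-rule on 1]
3. ¬(¬◇(p2 → p3) ∧ p3), u   [¬→-rule on 1]
4. ¬p3, u   [¬∧-rule on 3 (branches; this branch)]
Complete open branch: countermodel on a K-frame, so not valid in K.

T, S4, S5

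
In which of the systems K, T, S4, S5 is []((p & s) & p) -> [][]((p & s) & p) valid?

S4-tableau for the negation ~([]((p & s) & p) -> [][]((p & s) & p)):
1. ~([]((p & s) & p) -> [][]((p & s) & p)), u
2. []((p & s) & p), u
3. ~[][]((p & s) & p), u
4. (p & s) & p, u
5. p & s, u
6. p, u
7. s, u
8. ~[]((p & s) & p), v
9. (p & s) & p, v
10. p & s, v
11. p, v
12. s, v
13. ~((p & s) & p), w
14. (p & s) & p, w
15. p & s, w
16. p, w
17. s, w
18. ~(p & s), w
19. ~s, w
Accessibility: uRu, uRv, uRw, vRv, vRw, wRw
Branch closes: s and ~s both at w.
Every branch closes (one shown): valid in S4, hence also in S5 (every theorem of S4 is a theorem of S5).
T-tableau for the negation ~([]((p & s) & p) -> [][]((p & s) & p)):
1. ~([]((p & s) & p) -> [][]((p & s) & p)), u
2. []((p & s) & p), u
3. ~[][]((p & s) & p), u
4. (p & s) & p, u
5. p & s, u
6. p, u
7. s, u
8. ~[]((p & s) & p), v
9. (p & s) & p, v
10. p & s, v
11. p, v
12. s, v
13. ~((p & s) & p), w
14. ~p, w
Accessibility: uRu, uRv, vRv, vRw, wRw
Complete open branch: countermodel on a T-frame, so not valid in T, nor in K (the same frame is also a K-frame).

S4, S5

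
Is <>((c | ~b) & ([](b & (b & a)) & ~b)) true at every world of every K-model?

Tableau for the negation ~<>((c | ~b) & ([](b & (b & a)) & ~b)):
1. ~<>((c | ~b) & ([](b & (b & a)) & ~b)), 0
The negation has an open branch (countermodel exists).

No, not valid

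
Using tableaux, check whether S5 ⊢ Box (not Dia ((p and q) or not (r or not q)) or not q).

Invalid (countermodel exists)

Tableau for the negation not Box (not Dia ((p and q) or not (r or not q)) or not q):
1. not Box (not Dia ((p and q) or not (r or not q)) or not q), 0
2. not (not Dia ((p and q) or not (r or not q)) or not q), 1
3. Dia ((p and q) or not (r or not q)), 1
4. q, 1
5. (p and q) or not (r or not q), 2
6. not (r or not q), 2
7. not r, 2
8. q, 2
Accessibility: 0R0, 0R1, 0R2, 1R0, 1R1, 1R2, 2R0, 2R1, 2R2
The negation has an open branch (countermodel exists).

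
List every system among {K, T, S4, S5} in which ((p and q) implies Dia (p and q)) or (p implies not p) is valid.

T, S4, S5

K-tableau for the negation not (((p and q) implies Dia (p and q)) or (p implies not p)):
1. not (((p and q) implies Dia (p and q)) or (p implies not p)), w0
2. not ((p and q) implies Dia (p and q)), w0   [neg-or-rule on 1]
3. not (p implies not p), w0   [neg-or-rule on 1]
4. p and q, w0   [neg-implies-rule on 2]
5. not Dia (p and q), w0   [neg-implies-rule on 2]
6. p, w0   [neg-implies-rule on 3]
7. q, w0   [and-rule on 4]
Complete open branch: countermodel on a K-frame, so not valid in K.
T-tableau for the negation not (((p and q) implies Dia (p and q)) or (p implies not p)):
1. not (((p and q) implies Dia (p and q)) or (p implies not p)), w0
2. not ((p and q) implies Dia (p and q)), w0   [neg-or-rule on 1]
3. not (p implies not p), w0   [neg-or-rule on 1]
4. p and q, w0   [neg-implies-rule on 2]
5. not Dia (p and q), w0   [neg-implies-rule on 2]
6. p, w0   [neg-implies-rule on 3]
7. q, w0   [and-rule on 4]
8. not (p and q), w0   [neg-Dia-rule on 5 via w0Rw0]
9. not q, w0   [neg-and-rule on 8 (branches; this branch)]
Accessibility: w0Rw0
Branch closes: q and not q both at w0.
Every branch closes (one shown): valid in T, hence also in S4, S5 (every theorem of T is a theorem of S4 and S5).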